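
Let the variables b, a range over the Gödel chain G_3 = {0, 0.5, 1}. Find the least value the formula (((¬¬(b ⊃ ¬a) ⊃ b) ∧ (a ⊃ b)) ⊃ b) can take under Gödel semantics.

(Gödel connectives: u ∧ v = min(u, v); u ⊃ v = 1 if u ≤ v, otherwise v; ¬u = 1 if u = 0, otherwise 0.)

0.50

The minimum is attained at b = 0.5, a = 0.5:
  ¬a: Gödel ¬ of 0.5 = 0 (operand ≠ 0)
  (b ⊃ ¬a): 0.5 > 0, so result = 0
  ¬(b ⊃ ¬a): Gödel ¬ of 0 = 1 (operand is 0)
  ¬¬(b ⊃ ¬a): Gödel ¬ of 1 = 0 (operand ≠ 0)
  (¬¬(b ⊃ ¬a) ⊃ b): 0 ≤ 0.5, so result = 1
  (a ⊃ b): 0.5 ≤ 0.5, so result = 1
  ((¬¬(b ⊃ ¬a) ⊃ b) ∧ (a ⊃ b)) = min(1, 1) = 1
  (((¬¬(b ⊃ ¬a) ⊃ b) ∧ (a ⊃ b)) ⊃ b): 1 > 0.5, so result = 0.5
Checking all 9 assignments confirms none give a value below 0.50.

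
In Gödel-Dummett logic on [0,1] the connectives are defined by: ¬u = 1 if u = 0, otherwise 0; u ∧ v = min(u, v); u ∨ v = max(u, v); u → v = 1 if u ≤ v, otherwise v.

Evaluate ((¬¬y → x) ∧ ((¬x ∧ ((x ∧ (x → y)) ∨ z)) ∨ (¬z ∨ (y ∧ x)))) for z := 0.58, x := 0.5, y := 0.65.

¬y: Gödel ¬ of 0.65 = 0 (operand ≠ 0)
¬¬y: Gödel ¬ of 0 = 1 (operand is 0)
(¬¬y → x): 1 > 0.5, so result = 0.5
¬x: Gödel ¬ of 0.5 = 0 (operand ≠ 0)
(x → y): 0.5 ≤ 0.65, so result = 1
(x ∧ (x → y)) = min(0.5, 1) = 0.5
((x ∧ (x → y)) ∨ z) = max(0.5, 0.58) = 0.58
(¬x ∧ ((x ∧ (x → y)) ∨ z)) = min(0, 0.58) = 0
¬z: Gödel ¬ of 0.58 = 0 (operand ≠ 0)
(y ∧ x) = min(0.65, 0.5) = 0.5
(¬z ∨ (y ∧ x)) = max(0, 0.5) = 0.5
((¬x ∧ ((x ∧ (x → y)) ∨ z)) ∨ (¬z ∨ (y ∧ x))) = max(0, 0.5) = 0.5
((¬¬y → x) ∧ ((¬x ∧ ((x ∧ (x → y)) ∨ z)) ∨ (¬z ∨ (y ∧ x)))) = min(0.5, 0.5) = 0.5

0.50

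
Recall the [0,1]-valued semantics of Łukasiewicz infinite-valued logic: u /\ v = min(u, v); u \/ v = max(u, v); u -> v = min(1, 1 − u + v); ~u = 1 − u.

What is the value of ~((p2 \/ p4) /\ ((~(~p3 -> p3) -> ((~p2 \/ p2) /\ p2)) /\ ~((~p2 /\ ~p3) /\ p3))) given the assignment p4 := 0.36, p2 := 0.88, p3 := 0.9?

0.12

(p2 \/ p4) = max(0.88, 0.36) = 0.88
~p3: Łukasiewicz ¬ gives 1 − 0.9 = 0.1
(~p3 -> p3): min(1, 1 − 0.1 + 0.9) = 1
~(~p3 -> p3): Łukasiewicz ¬ gives 1 − 1 = 0
~p2: Łukasiewicz ¬ gives 1 − 0.88 = 0.12
(~p2 \/ p2) = max(0.12, 0.88) = 0.88
((~p2 \/ p2) /\ p2) = min(0.88, 0.88) = 0.88
(~(~p3 -> p3) -> ((~p2 \/ p2) /\ p2)): min(1, 1 − 0 + 0.88) = 1
~p2: Łukasiewicz ¬ gives 1 − 0.88 = 0.12
~p3: Łukasiewicz ¬ gives 1 − 0.9 = 0.1
(~p2 /\ ~p3) = min(0.12, 0.1) = 0.1
((~p2 /\ ~p3) /\ p3) = min(0.1, 0.9) = 0.1
~((~p2 /\ ~p3) /\ p3): Łukasiewicz ¬ gives 1 − 0.1 = 0.9
((~(~p3 -> p3) -> ((~p2 \/ p2) /\ p2)) /\ ~((~p2 /\ ~p3) /\ p3)) = min(1, 0.9) = 0.9
((p2 \/ p4) /\ ((~(~p3 -> p3) -> ((~p2 \/ p2) /\ p2)) /\ ~((~p2 /\ ~p3) /\ p3))) = min(0.88, 0.9) = 0.88
~((p2 \/ p4) /\ ((~(~p3 -> p3) -> ((~p2 \/ p2) /\ p2)) /\ ~((~p2 /\ ~p3) /\ p3))): Łukasiewicz ¬ gives 1 − 0.88 = 0.12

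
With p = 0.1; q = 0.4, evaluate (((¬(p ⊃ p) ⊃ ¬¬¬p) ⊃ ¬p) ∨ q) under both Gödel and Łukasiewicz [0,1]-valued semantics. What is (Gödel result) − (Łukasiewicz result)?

Gödel evaluation:
  (p ⊃ p): 0.1 ≤ 0.1, so result = 1
  ¬(p ⊃ p): Gödel ¬ of 1 = 0 (operand ≠ 0)
  ¬p: Gödel ¬ of 0.1 = 0 (operand ≠ 0)
  ¬¬p: Gödel ¬ of 0 = 1 (operand is 0)
  ¬¬¬p: Gödel ¬ of 1 = 0 (operand ≠ 0)
  (¬(p ⊃ p) ⊃ ¬¬¬p): 0 ≤ 0, so result = 1
  ¬p: Gödel ¬ of 0.1 = 0 (operand ≠ 0)
  ((¬(p ⊃ p) ⊃ ¬¬¬p) ⊃ ¬p): 1 > 0, so result = 0
  (((¬(p ⊃ p) ⊃ ¬¬¬p) ⊃ ¬p) ∨ q) = max(0, 0.4) = 0.4
  Gödel value = 0.4
Łukasiewicz evaluation:
  (p ⊃ p): min(1, 1 − 0.1 + 0.1) = 1
  ¬(p ⊃ p): Łukasiewicz ¬ gives 1 − 1 = 0
  ¬p: Łukasiewicz ¬ gives 1 − 0.1 = 0.9
  ¬¬p: Łukasiewicz ¬ gives 1 − 0.9 = 0.1
  ¬¬¬p: Łukasiewicz ¬ gives 1 − 0.1 = 0.9
  (¬(p ⊃ p) ⊃ ¬¬¬p): min(1, 1 − 0 + 0.9) = 1
  ¬p: Łukasiewicz ¬ gives 1 − 0.1 = 0.9
  ((¬(p ⊃ p) ⊃ ¬¬¬p) ⊃ ¬p): min(1, 1 − 1 + 0.9) = 0.9
  (((¬(p ⊃ p) ⊃ ¬¬¬p) ⊃ ¬p) ∨ q) = max(0.9, 0.4) = 0.9
  Łukasiewicz value = 0.9
Difference: 0.4 − 0.9 = -0.50

-0.50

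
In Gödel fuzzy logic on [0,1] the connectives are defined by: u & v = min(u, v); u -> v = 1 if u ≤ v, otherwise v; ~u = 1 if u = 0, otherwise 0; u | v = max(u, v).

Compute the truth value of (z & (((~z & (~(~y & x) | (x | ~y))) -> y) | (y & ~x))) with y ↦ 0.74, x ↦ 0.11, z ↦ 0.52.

~z: Gödel ¬ of 0.52 = 0 (operand ≠ 0)
~y: Gödel ¬ of 0.74 = 0 (operand ≠ 0)
(~y & x) = min(0, 0.11) = 0
~(~y & x): Gödel ¬ of 0 = 1 (operand is 0)
~y: Gödel ¬ of 0.74 = 0 (operand ≠ 0)
(x | ~y) = max(0.11, 0) = 0.11
(~(~y & x) | (x | ~y)) = max(1, 0.11) = 1
(~z & (~(~y & x) | (x | ~y))) = min(0, 1) = 0
((~z & (~(~y & x) | (x | ~y))) -> y): 0 ≤ 0.74, so result = 1
~x: Gödel ¬ of 0.11 = 0 (operand ≠ 0)
(y & ~x) = min(0.74, 0) = 0
(((~z & (~(~y & x) | (x | ~y))) -> y) | (y & ~x)) = max(1, 0) = 1
(z & (((~z & (~(~y & x) | (x | ~y))) -> y) | (y & ~x))) = min(0.52, 1) = 0.52

0.52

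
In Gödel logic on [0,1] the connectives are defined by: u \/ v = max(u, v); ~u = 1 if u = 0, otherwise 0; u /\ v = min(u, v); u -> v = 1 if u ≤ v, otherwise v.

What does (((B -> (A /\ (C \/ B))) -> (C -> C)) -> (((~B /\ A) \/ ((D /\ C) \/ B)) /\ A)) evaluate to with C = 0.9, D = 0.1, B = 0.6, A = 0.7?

(C \/ B) = max(0.9, 0.6) = 0.9
(A /\ (C \/ B)) = min(0.7, 0.9) = 0.7
(B -> (A /\ (C \/ B))): 0.6 ≤ 0.7, so result = 1
(C -> C): 0.9 ≤ 0.9, so result = 1
((B -> (A /\ (C \/ B))) -> (C -> C)): 1 ≤ 1, so result = 1
~B: Gödel ¬ of 0.6 = 0 (operand ≠ 0)
(~B /\ A) = min(0, 0.7) = 0
(D /\ C) = min(0.1, 0.9) = 0.1
((D /\ C) \/ B) = max(0.1, 0.6) = 0.6
((~B /\ A) \/ ((D /\ C) \/ B)) = max(0, 0.6) = 0.6
(((~B /\ A) \/ ((D /\ C) \/ B)) /\ A) = min(0.6, 0.7) = 0.6
(((B -> (A /\ (C \/ B))) -> (C -> C)) -> (((~B /\ A) \/ ((D /\ C) \/ B)) /\ A)): 1 > 0.6, so result = 0.6

0.60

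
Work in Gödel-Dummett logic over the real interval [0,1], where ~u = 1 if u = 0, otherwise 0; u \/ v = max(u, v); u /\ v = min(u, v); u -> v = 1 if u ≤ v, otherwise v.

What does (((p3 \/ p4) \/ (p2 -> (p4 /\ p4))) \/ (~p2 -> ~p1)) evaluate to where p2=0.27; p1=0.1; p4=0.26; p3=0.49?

1.00

(p3 \/ p4) = max(0.49, 0.26) = 0.49
(p4 /\ p4) = min(0.26, 0.26) = 0.26
(p2 -> (p4 /\ p4)): 0.27 > 0.26, so result = 0.26
((p3 \/ p4) \/ (p2 -> (p4 /\ p4))) = max(0.49, 0.26) = 0.49
~p2: Gödel ¬ of 0.27 = 0 (operand ≠ 0)
~p1: Gödel ¬ of 0.1 = 0 (operand ≠ 0)
(~p2 -> ~p1): 0 ≤ 0, so result = 1
(((p3 \/ p4) \/ (p2 -> (p4 /\ p4))) \/ (~p2 -> ~p1)) = max(0.49, 1) = 1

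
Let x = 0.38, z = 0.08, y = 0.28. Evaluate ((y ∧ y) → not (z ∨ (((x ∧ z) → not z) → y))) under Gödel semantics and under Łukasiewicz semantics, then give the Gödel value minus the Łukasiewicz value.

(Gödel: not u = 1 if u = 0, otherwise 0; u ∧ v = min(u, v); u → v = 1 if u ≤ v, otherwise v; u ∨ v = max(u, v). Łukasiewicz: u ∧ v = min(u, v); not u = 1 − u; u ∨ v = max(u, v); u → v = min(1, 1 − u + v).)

-1.00

Gödel evaluation:
  (y ∧ y) = min(0.28, 0.28) = 0.28
  (x ∧ z) = min(0.38, 0.08) = 0.08
  not z: Gödel ¬ of 0.08 = 0 (operand ≠ 0)
  ((x ∧ z) → not z): 0.08 > 0, so result = 0
  (((x ∧ z) → not z) → y): 0 ≤ 0.28, so result = 1
  (z ∨ (((x ∧ z) → not z) → y)) = max(0.08, 1) = 1
  not (z ∨ (((x ∧ z) → not z) → y)): Gödel ¬ of 1 = 0 (operand ≠ 0)
  ((y ∧ y) → not (z ∨ (((x ∧ z) → not z) → y))): 0.28 > 0, so result = 0
  Gödel value = 0
Łukasiewicz evaluation:
  (y ∧ y) = min(0.28, 0.28) = 0.28
  (x ∧ z) = min(0.38, 0.08) = 0.08
  not z: Łukasiewicz ¬ gives 1 − 0.08 = 0.92
  ((x ∧ z) → not z): min(1, 1 − 0.08 + 0.92) = 1
  (((x ∧ z) → not z) → y): min(1, 1 − 1 + 0.28) = 0.28
  (z ∨ (((x ∧ z) → not z) → y)) = max(0.08, 0.28) = 0.28
  not (z ∨ (((x ∧ z) → not z) → y)): Łukasiewicz ¬ gives 1 − 0.28 = 0.72
  ((y ∧ y) → not (z ∨ (((x ∧ z) → not z) → y))): min(1, 1 − 0.28 + 0.72) = 1
  Łukasiewicz value = 1
Difference: 0 − 1 = -1.00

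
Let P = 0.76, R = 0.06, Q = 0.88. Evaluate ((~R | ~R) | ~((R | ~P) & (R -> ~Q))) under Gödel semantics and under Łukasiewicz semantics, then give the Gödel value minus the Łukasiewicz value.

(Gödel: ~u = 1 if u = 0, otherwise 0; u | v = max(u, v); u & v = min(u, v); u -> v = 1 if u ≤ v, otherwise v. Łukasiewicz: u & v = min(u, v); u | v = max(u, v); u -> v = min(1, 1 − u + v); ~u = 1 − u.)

0.06

Gödel evaluation:
  ~R: Gödel ¬ of 0.06 = 0 (operand ≠ 0)
  ~R: Gödel ¬ of 0.06 = 0 (operand ≠ 0)
  (~R | ~R) = max(0, 0) = 0
  ~P: Gödel ¬ of 0.76 = 0 (operand ≠ 0)
  (R | ~P) = max(0.06, 0) = 0.06
  ~Q: Gödel ¬ of 0.88 = 0 (operand ≠ 0)
  (R -> ~Q): 0.06 > 0, so result = 0
  ((R | ~P) & (R -> ~Q)) = min(0.06, 0) = 0
  ~((R | ~P) & (R -> ~Q)): Gödel ¬ of 0 = 1 (operand is 0)
  ((~R | ~R) | ~((R | ~P) & (R -> ~Q))) = max(0, 1) = 1
  Gödel value = 1
Łukasiewicz evaluation:
  ~R: Łukasiewicz ¬ gives 1 − 0.06 = 0.94
  ~R: Łukasiewicz ¬ gives 1 − 0.06 = 0.94
  (~R | ~R) = max(0.94, 0.94) = 0.94
  ~P: Łukasiewicz ¬ gives 1 − 0.76 = 0.24
  (R | ~P) = max(0.06, 0.24) = 0.24
  ~Q: Łukasiewicz ¬ gives 1 − 0.88 = 0.12
  (R -> ~Q): min(1, 1 − 0.06 + 0.12) = 1
  ((R | ~P) & (R -> ~Q)) = min(0.24, 1) = 0.24
  ~((R | ~P) & (R -> ~Q)): Łukasiewicz ¬ gives 1 − 0.24 = 0.76
  ((~R | ~R) | ~((R | ~P) & (R -> ~Q))) = max(0.94, 0.76) = 0.94
  Łukasiewicz value = 0.94
Difference: 1 − 0.94 = 0.06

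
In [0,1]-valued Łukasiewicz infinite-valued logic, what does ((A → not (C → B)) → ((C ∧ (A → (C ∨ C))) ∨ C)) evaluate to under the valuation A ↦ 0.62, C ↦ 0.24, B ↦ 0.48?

0.86

(C → B): min(1, 1 − 0.24 + 0.48) = 1
not (C → B): Łukasiewicz ¬ gives 1 − 1 = 0
(A → not (C → B)): min(1, 1 − 0.62 + 0) = 0.38
(C ∨ C) = max(0.24, 0.24) = 0.24
(A → (C ∨ C)): min(1, 1 − 0.62 + 0.24) = 0.62
(C ∧ (A → (C ∨ C))) = min(0.24, 0.62) = 0.24
((C ∧ (A → (C ∨ C))) ∨ C) = max(0.24, 0.24) = 0.24
((A → not (C → B)) → ((C ∧ (A → (C ∨ C))) ∨ C)): min(1, 1 − 0.38 + 0.24) = 0.86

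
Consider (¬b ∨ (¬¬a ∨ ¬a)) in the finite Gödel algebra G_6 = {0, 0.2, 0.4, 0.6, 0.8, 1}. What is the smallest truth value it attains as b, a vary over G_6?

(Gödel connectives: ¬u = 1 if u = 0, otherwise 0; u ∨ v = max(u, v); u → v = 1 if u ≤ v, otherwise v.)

1.00

Every assignment gives 1. For instance at b = 0, a = 0:
  ¬b: Gödel ¬ of 0 = 1 (operand is 0)
  ¬a: Gödel ¬ of 0 = 1 (operand is 0)
  ¬¬a: Gödel ¬ of 1 = 0 (operand ≠ 0)
  ¬a: Gödel ¬ of 0 = 1 (operand is 0)
  (¬¬a ∨ ¬a) = max(0, 1) = 1
  (¬b ∨ (¬¬a ∨ ¬a)) = max(1, 1) = 1
All 36 assignments give value 1 — the formula is a G_6-tautology.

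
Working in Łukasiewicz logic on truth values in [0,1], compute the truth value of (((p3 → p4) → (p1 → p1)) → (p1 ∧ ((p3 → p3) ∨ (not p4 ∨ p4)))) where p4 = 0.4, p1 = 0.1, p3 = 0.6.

(p3 → p4): min(1, 1 − 0.6 + 0.4) = 0.8
(p1 → p1): min(1, 1 − 0.1 + 0.1) = 1
((p3 → p4) → (p1 → p1)): min(1, 1 − 0.8 + 1) = 1
(p3 → p3): min(1, 1 − 0.6 + 0.6) = 1
not p4: Łukasiewicz ¬ gives 1 − 0.4 = 0.6
(not p4 ∨ p4) = max(0.6, 0.4) = 0.6
((p3 → p3) ∨ (not p4 ∨ p4)) = max(1, 0.6) = 1
(p1 ∧ ((p3 → p3) ∨ (not p4 ∨ p4))) = min(0.1, 1) = 0.1
(((p3 → p4) → (p1 → p1)) → (p1 ∧ ((p3 → p3) ∨ (not p4 ∨ p4)))): min(1, 1 − 1 + 0.1) = 0.1

0.10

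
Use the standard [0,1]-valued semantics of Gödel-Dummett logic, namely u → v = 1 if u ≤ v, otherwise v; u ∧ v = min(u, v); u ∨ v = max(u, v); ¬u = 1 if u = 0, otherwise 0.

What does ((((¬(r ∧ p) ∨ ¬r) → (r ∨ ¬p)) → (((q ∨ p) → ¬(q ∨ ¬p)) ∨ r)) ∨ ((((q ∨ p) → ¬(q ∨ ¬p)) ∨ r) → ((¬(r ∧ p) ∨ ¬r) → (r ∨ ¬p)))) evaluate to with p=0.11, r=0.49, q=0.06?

(r ∧ p) = min(0.49, 0.11) = 0.11
¬(r ∧ p): Gödel ¬ of 0.11 = 0 (operand ≠ 0)
¬r: Gödel ¬ of 0.49 = 0 (operand ≠ 0)
(¬(r ∧ p) ∨ ¬r) = max(0, 0) = 0
¬p: Gödel ¬ of 0.11 = 0 (operand ≠ 0)
(r ∨ ¬p) = max(0.49, 0) = 0.49
((¬(r ∧ p) ∨ ¬r) → (r ∨ ¬p)): 0 ≤ 0.49, so result = 1
(q ∨ p) = max(0.06, 0.11) = 0.11
¬p: Gödel ¬ of 0.11 = 0 (operand ≠ 0)
(q ∨ ¬p) = max(0.06, 0) = 0.06
¬(q ∨ ¬p): Gödel ¬ of 0.06 = 0 (operand ≠ 0)
((q ∨ p) → ¬(q ∨ ¬p)): 0.11 > 0, so result = 0
(((q ∨ p) → ¬(q ∨ ¬p)) ∨ r) = max(0, 0.49) = 0.49
(((¬(r ∧ p) ∨ ¬r) → (r ∨ ¬p)) → (((q ∨ p) → ¬(q ∨ ¬p)) ∨ r)): 1 > 0.49, so result = 0.49
(q ∨ p) = max(0.06, 0.11) = 0.11
¬p: Gödel ¬ of 0.11 = 0 (operand ≠ 0)
(q ∨ ¬p) = max(0.06, 0) = 0.06
¬(q ∨ ¬p): Gödel ¬ of 0.06 = 0 (operand ≠ 0)
((q ∨ p) → ¬(q ∨ ¬p)): 0.11 > 0, so result = 0
(((q ∨ p) → ¬(q ∨ ¬p)) ∨ r) = max(0, 0.49) = 0.49
(r ∧ p) = min(0.49, 0.11) = 0.11
¬(r ∧ p): Gödel ¬ of 0.11 = 0 (operand ≠ 0)
¬r: Gödel ¬ of 0.49 = 0 (operand ≠ 0)
(¬(r ∧ p) ∨ ¬r) = max(0, 0) = 0
¬p: Gödel ¬ of 0.11 = 0 (operand ≠ 0)
(r ∨ ¬p) = max(0.49, 0) = 0.49
((¬(r ∧ p) ∨ ¬r) → (r ∨ ¬p)): 0 ≤ 0.49, so result = 1
((((q ∨ p) → ¬(q ∨ ¬p)) ∨ r) → ((¬(r ∧ p) ∨ ¬r) → (r ∨ ¬p))): 0.49 ≤ 1, so result = 1
((((¬(r ∧ p) ∨ ¬r) → (r ∨ ¬p)) → (((q ∨ p) → ¬(q ∨ ¬p)) ∨ r)) ∨ ((((q ∨ p) → ¬(q ∨ ¬p)) ∨ r) → ((¬(r ∧ p) ∨ ¬r) → (r ∨ ¬p)))) = max(0.49, 1) = 1

1.00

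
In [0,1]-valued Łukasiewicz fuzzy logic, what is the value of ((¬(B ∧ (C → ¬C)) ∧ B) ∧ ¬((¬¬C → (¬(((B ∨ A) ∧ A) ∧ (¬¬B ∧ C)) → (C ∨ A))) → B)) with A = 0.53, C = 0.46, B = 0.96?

0.04

¬C: Łukasiewicz ¬ gives 1 − 0.46 = 0.54
(C → ¬C): min(1, 1 − 0.46 + 0.54) = 1
(B ∧ (C → ¬C)) = min(0.96, 1) = 0.96
¬(B ∧ (C → ¬C)): Łukasiewicz ¬ gives 1 − 0.96 = 0.04
(¬(B ∧ (C → ¬C)) ∧ B) = min(0.04, 0.96) = 0.04
¬C: Łukasiewicz ¬ gives 1 − 0.46 = 0.54
¬¬C: Łukasiewicz ¬ gives 1 − 0.54 = 0.46
(B ∨ A) = max(0.96, 0.53) = 0.96
((B ∨ A) ∧ A) = min(0.96, 0.53) = 0.53
¬B: Łukasiewicz ¬ gives 1 − 0.96 = 0.04
¬¬B: Łukasiewicz ¬ gives 1 − 0.04 = 0.96
(¬¬B ∧ C) = min(0.96, 0.46) = 0.46
(((B ∨ A) ∧ A) ∧ (¬¬B ∧ C)) = min(0.53, 0.46) = 0.46
¬(((B ∨ A) ∧ A) ∧ (¬¬B ∧ C)): Łukasiewicz ¬ gives 1 − 0.46 = 0.54
(C ∨ A) = max(0.46, 0.53) = 0.53
(¬(((B ∨ A) ∧ A) ∧ (¬¬B ∧ C)) → (C ∨ A)): min(1, 1 − 0.54 + 0.53) = 0.99
(¬¬C → (¬(((B ∨ A) ∧ A) ∧ (¬¬B ∧ C)) → (C ∨ A))): min(1, 1 − 0.46 + 0.99) = 1
((¬¬C → (¬(((B ∨ A) ∧ A) ∧ (¬¬B ∧ C)) → (C ∨ A))) → B): min(1, 1 − 1 + 0.96) = 0.96
¬((¬¬C → (¬(((B ∨ A) ∧ A) ∧ (¬¬B ∧ C)) → (C ∨ A))) → B): Łukasiewicz ¬ gives 1 − 0.96 = 0.04
((¬(B ∧ (C → ¬C)) ∧ B) ∧ ¬((¬¬C → (¬(((B ∨ A) ∧ A) ∧ (¬¬B ∧ C)) → (C ∨ A))) → B)) = min(0.04, 0.04) = 0.04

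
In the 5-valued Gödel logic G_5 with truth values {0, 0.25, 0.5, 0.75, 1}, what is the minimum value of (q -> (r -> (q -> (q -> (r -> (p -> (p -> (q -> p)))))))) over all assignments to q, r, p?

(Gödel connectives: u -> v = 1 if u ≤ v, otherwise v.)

1.00

Every assignment gives 1. For instance at q = 0, r = 0, p = 0:
  (q -> p): 0 ≤ 0, so result = 1
  (p -> (q -> p)): 0 ≤ 1, so result = 1
  (p -> (p -> (q -> p))): 0 ≤ 1, so result = 1
  (r -> (p -> (p -> (q -> p)))): 0 ≤ 1, so result = 1
  (q -> (r -> (p -> (p -> (q -> p))))): 0 ≤ 1, so result = 1
  (q -> (q -> (r -> (p -> (p -> (q -> p)))))): 0 ≤ 1, so result = 1
  (r -> (q -> (q -> (r -> (p -> (p -> (q -> p))))))): 0 ≤ 1, so result = 1
  (q -> (r -> (q -> (q -> (r -> (p -> (p -> (q -> p)))))))): 0 ≤ 1, so result = 1
All 125 assignments give value 1 — the formula is a G_5-tautology.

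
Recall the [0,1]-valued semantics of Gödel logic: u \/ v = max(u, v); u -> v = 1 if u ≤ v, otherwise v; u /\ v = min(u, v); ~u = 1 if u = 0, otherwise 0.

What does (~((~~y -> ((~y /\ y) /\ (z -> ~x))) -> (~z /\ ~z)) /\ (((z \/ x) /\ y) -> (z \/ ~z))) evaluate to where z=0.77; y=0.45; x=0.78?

0.00

~y: Gödel ¬ of 0.45 = 0 (operand ≠ 0)
~~y: Gödel ¬ of 0 = 1 (operand is 0)
~y: Gödel ¬ of 0.45 = 0 (operand ≠ 0)
(~y /\ y) = min(0, 0.45) = 0
~x: Gödel ¬ of 0.78 = 0 (operand ≠ 0)
(z -> ~x): 0.77 > 0, so result = 0
((~y /\ y) /\ (z -> ~x)) = min(0, 0) = 0
(~~y -> ((~y /\ y) /\ (z -> ~x))): 1 > 0, so result = 0
~z: Gödel ¬ of 0.77 = 0 (operand ≠ 0)
~z: Gödel ¬ of 0.77 = 0 (operand ≠ 0)
(~z /\ ~z) = min(0, 0) = 0
((~~y -> ((~y /\ y) /\ (z -> ~x))) -> (~z /\ ~z)): 0 ≤ 0, so result = 1
~((~~y -> ((~y /\ y) /\ (z -> ~x))) -> (~z /\ ~z)): Gödel ¬ of 1 = 0 (operand ≠ 0)
(z \/ x) = max(0.77, 0.78) = 0.78
((z \/ x) /\ y) = min(0.78, 0.45) = 0.45
~z: Gödel ¬ of 0.77 = 0 (operand ≠ 0)
(z \/ ~z) = max(0.77, 0) = 0.77
(((z \/ x) /\ y) -> (z \/ ~z)): 0.45 ≤ 0.77, so result = 1
(~((~~y -> ((~y /\ y) /\ (z -> ~x))) -> (~z /\ ~z)) /\ (((z \/ x) /\ y) -> (z \/ ~z))) = min(0, 1) = 0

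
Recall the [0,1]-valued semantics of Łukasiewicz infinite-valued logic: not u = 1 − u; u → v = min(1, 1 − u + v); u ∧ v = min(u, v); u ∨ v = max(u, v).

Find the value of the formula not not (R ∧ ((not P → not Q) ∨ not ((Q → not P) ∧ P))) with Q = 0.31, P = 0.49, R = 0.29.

not P: Łukasiewicz ¬ gives 1 − 0.49 = 0.51
not Q: Łukasiewicz ¬ gives 1 − 0.31 = 0.69
(not P → not Q): min(1, 1 − 0.51 + 0.69) = 1
not P: Łukasiewicz ¬ gives 1 − 0.49 = 0.51
(Q → not P): min(1, 1 − 0.31 + 0.51) = 1
((Q → not P) ∧ P) = min(1, 0.49) = 0.49
not ((Q → not P) ∧ P): Łukasiewicz ¬ gives 1 − 0.49 = 0.51
((not P → not Q) ∨ not ((Q → not P) ∧ P)) = max(1, 0.51) = 1
(R ∧ ((not P → not Q) ∨ not ((Q → not P) ∧ P))) = min(0.29, 1) = 0.29
not (R ∧ ((not P → not Q) ∨ not ((Q → not P) ∧ P))): Łukasiewicz ¬ gives 1 − 0.29 = 0.71
not not (R ∧ ((not P → not Q) ∨ not ((Q → not P) ∧ P))): Łukasiewicz ¬ gives 1 − 0.71 = 0.29

0.29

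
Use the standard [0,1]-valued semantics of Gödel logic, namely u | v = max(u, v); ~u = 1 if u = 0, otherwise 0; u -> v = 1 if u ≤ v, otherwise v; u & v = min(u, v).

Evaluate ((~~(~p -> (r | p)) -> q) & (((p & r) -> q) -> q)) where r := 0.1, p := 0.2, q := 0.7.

~p: Gödel ¬ of 0.2 = 0 (operand ≠ 0)
(r | p) = max(0.1, 0.2) = 0.2
(~p -> (r | p)): 0 ≤ 0.2, so result = 1
~(~p -> (r | p)): Gödel ¬ of 1 = 0 (operand ≠ 0)
~~(~p -> (r | p)): Gödel ¬ of 0 = 1 (operand is 0)
(~~(~p -> (r | p)) -> q): 1 > 0.7, so result = 0.7
(p & r) = min(0.2, 0.1) = 0.1
((p & r) -> q): 0.1 ≤ 0.7, so result = 1
(((p & r) -> q) -> q): 1 > 0.7, so result = 0.7
((~~(~p -> (r | p)) -> q) & (((p & r) -> q) -> q)) = min(0.7, 0.7) = 0.7

0.70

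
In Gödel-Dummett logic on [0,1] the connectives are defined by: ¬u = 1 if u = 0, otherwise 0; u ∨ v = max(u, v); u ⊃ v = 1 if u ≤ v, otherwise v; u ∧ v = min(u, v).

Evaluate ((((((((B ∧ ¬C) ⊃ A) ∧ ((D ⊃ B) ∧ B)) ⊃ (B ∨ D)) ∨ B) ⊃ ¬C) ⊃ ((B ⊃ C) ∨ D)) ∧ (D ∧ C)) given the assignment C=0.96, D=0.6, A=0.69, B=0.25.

0.60

¬C: Gödel ¬ of 0.96 = 0 (operand ≠ 0)
(B ∧ ¬C) = min(0.25, 0) = 0
((B ∧ ¬C) ⊃ A): 0 ≤ 0.69, so result = 1
(D ⊃ B): 0.6 > 0.25, so result = 0.25
((D ⊃ B) ∧ B) = min(0.25, 0.25) = 0.25
(((B ∧ ¬C) ⊃ A) ∧ ((D ⊃ B) ∧ B)) = min(1, 0.25) = 0.25
(B ∨ D) = max(0.25, 0.6) = 0.6
((((B ∧ ¬C) ⊃ A) ∧ ((D ⊃ B) ∧ B)) ⊃ (B ∨ D)): 0.25 ≤ 0.6, so result = 1
(((((B ∧ ¬C) ⊃ A) ∧ ((D ⊃ B) ∧ B)) ⊃ (B ∨ D)) ∨ B) = max(1, 0.25) = 1
¬C: Gödel ¬ of 0.96 = 0 (operand ≠ 0)
((((((B ∧ ¬C) ⊃ A) ∧ ((D ⊃ B) ∧ B)) ⊃ (B ∨ D)) ∨ B) ⊃ ¬C): 1 > 0, so result = 0
(B ⊃ C): 0.25 ≤ 0.96, so result = 1
((B ⊃ C) ∨ D) = max(1, 0.6) = 1
(((((((B ∧ ¬C) ⊃ A) ∧ ((D ⊃ B) ∧ B)) ⊃ (B ∨ D)) ∨ B) ⊃ ¬C) ⊃ ((B ⊃ C) ∨ D)): 0 ≤ 1, so result = 1
(D ∧ C) = min(0.6, 0.96) = 0.6
((((((((B ∧ ¬C) ⊃ A) ∧ ((D ⊃ B) ∧ B)) ⊃ (B ∨ D)) ∨ B) ⊃ ¬C) ⊃ ((B ⊃ C) ∨ D)) ∧ (D ∧ C)) = min(1, 0.6) = 0.6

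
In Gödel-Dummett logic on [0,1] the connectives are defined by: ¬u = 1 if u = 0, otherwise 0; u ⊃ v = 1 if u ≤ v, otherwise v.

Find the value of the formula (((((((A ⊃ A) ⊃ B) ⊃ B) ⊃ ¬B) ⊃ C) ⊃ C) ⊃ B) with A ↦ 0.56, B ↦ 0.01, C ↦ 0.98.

(A ⊃ A): 0.56 ≤ 0.56, so result = 1
((A ⊃ A) ⊃ B): 1 > 0.01, so result = 0.01
(((A ⊃ A) ⊃ B) ⊃ B): 0.01 ≤ 0.01, so result = 1
¬B: Gödel ¬ of 0.01 = 0 (operand ≠ 0)
((((A ⊃ A) ⊃ B) ⊃ B) ⊃ ¬B): 1 > 0, so result = 0
(((((A ⊃ A) ⊃ B) ⊃ B) ⊃ ¬B) ⊃ C): 0 ≤ 0.98, so result = 1
((((((A ⊃ A) ⊃ B) ⊃ B) ⊃ ¬B) ⊃ C) ⊃ C): 1 > 0.98, so result = 0.98
(((((((A ⊃ A) ⊃ B) ⊃ B) ⊃ ¬B) ⊃ C) ⊃ C) ⊃ B): 0.98 > 0.01, so result = 0.01

0.01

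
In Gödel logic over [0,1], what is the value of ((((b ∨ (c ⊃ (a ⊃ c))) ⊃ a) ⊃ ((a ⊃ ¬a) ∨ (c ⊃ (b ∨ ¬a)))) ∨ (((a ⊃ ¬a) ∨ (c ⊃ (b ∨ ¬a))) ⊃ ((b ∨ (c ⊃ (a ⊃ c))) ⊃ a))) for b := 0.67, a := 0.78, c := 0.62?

(a ⊃ c): 0.78 > 0.62, so result = 0.62
(c ⊃ (a ⊃ c)): 0.62 ≤ 0.62, so result = 1
(b ∨ (c ⊃ (a ⊃ c))) = max(0.67, 1) = 1
((b ∨ (c ⊃ (a ⊃ c))) ⊃ a): 1 > 0.78, so result = 0.78
¬a: Gödel ¬ of 0.78 = 0 (operand ≠ 0)
(a ⊃ ¬a): 0.78 > 0, so result = 0
¬a: Gödel ¬ of 0.78 = 0 (operand ≠ 0)
(b ∨ ¬a) = max(0.67, 0) = 0.67
(c ⊃ (b ∨ ¬a)): 0.62 ≤ 0.67, so result = 1
((a ⊃ ¬a) ∨ (c ⊃ (b ∨ ¬a))) = max(0, 1) = 1
(((b ∨ (c ⊃ (a ⊃ c))) ⊃ a) ⊃ ((a ⊃ ¬a) ∨ (c ⊃ (b ∨ ¬a)))): 0.78 ≤ 1, so result = 1
¬a: Gödel ¬ of 0.78 = 0 (operand ≠ 0)
(a ⊃ ¬a): 0.78 > 0, so result = 0
¬a: Gödel ¬ of 0.78 = 0 (operand ≠ 0)
(b ∨ ¬a) = max(0.67, 0) = 0.67
(c ⊃ (b ∨ ¬a)): 0.62 ≤ 0.67, so result = 1
((a ⊃ ¬a) ∨ (c ⊃ (b ∨ ¬a))) = max(0, 1) = 1
(a ⊃ c): 0.78 > 0.62, so result = 0.62
(c ⊃ (a ⊃ c)): 0.62 ≤ 0.62, so result = 1
(b ∨ (c ⊃ (a ⊃ c))) = max(0.67, 1) = 1
((b ∨ (c ⊃ (a ⊃ c))) ⊃ a): 1 > 0.78, so result = 0.78
(((a ⊃ ¬a) ∨ (c ⊃ (b ∨ ¬a))) ⊃ ((b ∨ (c ⊃ (a ⊃ c))) ⊃ a)): 1 > 0.78, so result = 0.78
((((b ∨ (c ⊃ (a ⊃ c))) ⊃ a) ⊃ ((a ⊃ ¬a) ∨ (c ⊃ (b ∨ ¬a)))) ∨ (((a ⊃ ¬a) ∨ (c ⊃ (b ∨ ¬a))) ⊃ ((b ∨ (c ⊃ (a ⊃ c))) ⊃ a))) = max(1, 0.78) = 1

1.00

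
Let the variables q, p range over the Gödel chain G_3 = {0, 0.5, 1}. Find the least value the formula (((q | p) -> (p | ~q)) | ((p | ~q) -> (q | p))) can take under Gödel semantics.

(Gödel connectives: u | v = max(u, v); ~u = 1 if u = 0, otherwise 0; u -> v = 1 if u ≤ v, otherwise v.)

Every assignment gives 1. For instance at q = 0, p = 0:
  (q | p) = max(0, 0) = 0
  ~q: Gödel ¬ of 0 = 1 (operand is 0)
  (p | ~q) = max(0, 1) = 1
  ((q | p) -> (p | ~q)): 0 ≤ 1, so result = 1
  ~q: Gödel ¬ of 0 = 1 (operand is 0)
  (p | ~q) = max(0, 1) = 1
  (q | p) = max(0, 0) = 0
  ((p | ~q) -> (q | p)): 1 > 0, so result = 0
  (((q | p) -> (p | ~q)) | ((p | ~q) -> (q | p))) = max(1, 0) = 1
All 9 assignments give value 1 — the formula is a G_3-tautology.

1.00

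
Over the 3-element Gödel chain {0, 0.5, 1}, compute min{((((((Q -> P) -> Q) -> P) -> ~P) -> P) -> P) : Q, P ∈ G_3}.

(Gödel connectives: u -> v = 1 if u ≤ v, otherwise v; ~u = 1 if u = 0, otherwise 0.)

The minimum is attained at Q = 0, P = 0.5:
  (Q -> P): 0 ≤ 0.5, so result = 1
  ((Q -> P) -> Q): 1 > 0, so result = 0
  (((Q -> P) -> Q) -> P): 0 ≤ 0.5, so result = 1
  ~P: Gödel ¬ of 0.5 = 0 (operand ≠ 0)
  ((((Q -> P) -> Q) -> P) -> ~P): 1 > 0, so result = 0
  (((((Q -> P) -> Q) -> P) -> ~P) -> P): 0 ≤ 0.5, so result = 1
  ((((((Q -> P) -> Q) -> P) -> ~P) -> P) -> P): 1 > 0.5, so result = 0.5
Checking all 9 assignments confirms none give a value below 0.50.

0.50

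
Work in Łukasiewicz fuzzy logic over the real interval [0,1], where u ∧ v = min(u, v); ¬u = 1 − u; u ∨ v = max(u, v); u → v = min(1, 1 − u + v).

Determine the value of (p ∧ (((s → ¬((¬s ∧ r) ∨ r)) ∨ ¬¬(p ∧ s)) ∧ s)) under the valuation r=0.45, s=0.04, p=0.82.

0.04

¬s: Łukasiewicz ¬ gives 1 − 0.04 = 0.96
(¬s ∧ r) = min(0.96, 0.45) = 0.45
((¬s ∧ r) ∨ r) = max(0.45, 0.45) = 0.45
¬((¬s ∧ r) ∨ r): Łukasiewicz ¬ gives 1 − 0.45 = 0.55
(s → ¬((¬s ∧ r) ∨ r)): min(1, 1 − 0.04 + 0.55) = 1
(p ∧ s) = min(0.82, 0.04) = 0.04
¬(p ∧ s): Łukasiewicz ¬ gives 1 − 0.04 = 0.96
¬¬(p ∧ s): Łukasiewicz ¬ gives 1 − 0.96 = 0.04
((s → ¬((¬s ∧ r) ∨ r)) ∨ ¬¬(p ∧ s)) = max(1, 0.04) = 1
(((s → ¬((¬s ∧ r) ∨ r)) ∨ ¬¬(p ∧ s)) ∧ s) = min(1, 0.04) = 0.04
(p ∧ (((s → ¬((¬s ∧ r) ∨ r)) ∨ ¬¬(p ∧ s)) ∧ s)) = min(0.82, 0.04) = 0.04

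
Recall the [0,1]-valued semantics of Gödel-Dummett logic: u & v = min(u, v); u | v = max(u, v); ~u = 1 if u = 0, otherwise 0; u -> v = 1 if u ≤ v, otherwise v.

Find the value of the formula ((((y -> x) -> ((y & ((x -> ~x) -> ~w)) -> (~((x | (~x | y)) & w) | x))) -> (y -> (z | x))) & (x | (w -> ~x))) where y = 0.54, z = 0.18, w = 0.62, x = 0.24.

(y -> x): 0.54 > 0.24, so result = 0.24
~x: Gödel ¬ of 0.24 = 0 (operand ≠ 0)
(x -> ~x): 0.24 > 0, so result = 0
~w: Gödel ¬ of 0.62 = 0 (operand ≠ 0)
((x -> ~x) -> ~w): 0 ≤ 0, so result = 1
(y & ((x -> ~x) -> ~w)) = min(0.54, 1) = 0.54
~x: Gödel ¬ of 0.24 = 0 (operand ≠ 0)
(~x | y) = max(0, 0.54) = 0.54
(x | (~x | y)) = max(0.24, 0.54) = 0.54
((x | (~x | y)) & w) = min(0.54, 0.62) = 0.54
~((x | (~x | y)) & w): Gödel ¬ of 0.54 = 0 (operand ≠ 0)
(~((x | (~x | y)) & w) | x) = max(0, 0.24) = 0.24
((y & ((x -> ~x) -> ~w)) -> (~((x | (~x | y)) & w) | x)): 0.54 > 0.24, so result = 0.24
((y -> x) -> ((y & ((x -> ~x) -> ~w)) -> (~((x | (~x | y)) & w) | x))): 0.24 ≤ 0.24, so result = 1
(z | x) = max(0.18, 0.24) = 0.24
(y -> (z | x)): 0.54 > 0.24, so result = 0.24
(((y -> x) -> ((y & ((x -> ~x) -> ~w)) -> (~((x | (~x | y)) & w) | x))) -> (y -> (z | x))): 1 > 0.24, so result = 0.24
~x: Gödel ¬ of 0.24 = 0 (operand ≠ 0)
(w -> ~x): 0.62 > 0, so result = 0
(x | (w -> ~x)) = max(0.24, 0) = 0.24
((((y -> x) -> ((y & ((x -> ~x) -> ~w)) -> (~((x | (~x | y)) & w) | x))) -> (y -> (z | x))) & (x | (w -> ~x))) = min(0.24, 0.24) = 0.24

0.24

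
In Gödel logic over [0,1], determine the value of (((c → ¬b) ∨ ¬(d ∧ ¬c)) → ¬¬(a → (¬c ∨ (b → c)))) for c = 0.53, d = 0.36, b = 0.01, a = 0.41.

1.00

¬b: Gödel ¬ of 0.01 = 0 (operand ≠ 0)
(c → ¬b): 0.53 > 0, so result = 0
¬c: Gödel ¬ of 0.53 = 0 (operand ≠ 0)
(d ∧ ¬c) = min(0.36, 0) = 0
¬(d ∧ ¬c): Gödel ¬ of 0 = 1 (operand is 0)
((c → ¬b) ∨ ¬(d ∧ ¬c)) = max(0, 1) = 1
¬c: Gödel ¬ of 0.53 = 0 (operand ≠ 0)
(b → c): 0.01 ≤ 0.53, so result = 1
(¬c ∨ (b → c)) = max(0, 1) = 1
(a → (¬c ∨ (b → c))): 0.41 ≤ 1, so result = 1
¬(a → (¬c ∨ (b → c))): Gödel ¬ of 1 = 0 (operand ≠ 0)
¬¬(a → (¬c ∨ (b → c))): Gödel ¬ of 0 = 1 (operand is 0)
(((c → ¬b) ∨ ¬(d ∧ ¬c)) → ¬¬(a → (¬c ∨ (b → c)))): 1 ≤ 1, so result = 1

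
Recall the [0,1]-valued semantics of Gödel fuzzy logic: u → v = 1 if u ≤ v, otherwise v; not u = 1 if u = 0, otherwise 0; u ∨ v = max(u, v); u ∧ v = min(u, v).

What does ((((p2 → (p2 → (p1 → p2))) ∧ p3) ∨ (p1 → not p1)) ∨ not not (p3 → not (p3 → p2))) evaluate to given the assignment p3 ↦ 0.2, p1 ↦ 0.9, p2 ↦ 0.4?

0.20

(p1 → p2): 0.9 > 0.4, so result = 0.4
(p2 → (p1 → p2)): 0.4 ≤ 0.4, so result = 1
(p2 → (p2 → (p1 → p2))): 0.4 ≤ 1, so result = 1
((p2 → (p2 → (p1 → p2))) ∧ p3) = min(1, 0.2) = 0.2
not p1: Gödel ¬ of 0.9 = 0 (operand ≠ 0)
(p1 → not p1): 0.9 > 0, so result = 0
(((p2 → (p2 → (p1 → p2))) ∧ p3) ∨ (p1 → not p1)) = max(0.2, 0) = 0.2
(p3 → p2): 0.2 ≤ 0.4, so result = 1
not (p3 → p2): Gödel ¬ of 1 = 0 (operand ≠ 0)
(p3 → not (p3 → p2)): 0.2 > 0, so result = 0
not (p3 → not (p3 → p2)): Gödel ¬ of 0 = 1 (operand is 0)
not not (p3 → not (p3 → p2)): Gödel ¬ of 1 = 0 (operand ≠ 0)
((((p2 → (p2 → (p1 → p2))) ∧ p3) ∨ (p1 → not p1)) ∨ not not (p3 → not (p3 → p2))) = max(0.2, 0) = 0.2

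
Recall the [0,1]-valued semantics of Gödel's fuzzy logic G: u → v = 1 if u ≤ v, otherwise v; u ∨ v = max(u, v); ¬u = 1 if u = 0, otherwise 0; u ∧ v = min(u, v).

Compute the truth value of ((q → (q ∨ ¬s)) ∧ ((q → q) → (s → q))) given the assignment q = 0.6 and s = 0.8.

0.60

¬s: Gödel ¬ of 0.8 = 0 (operand ≠ 0)
(q ∨ ¬s) = max(0.6, 0) = 0.6
(q → (q ∨ ¬s)): 0.6 ≤ 0.6, so result = 1
(q → q): 0.6 ≤ 0.6, so result = 1
(s → q): 0.8 > 0.6, so result = 0.6
((q → q) → (s → q)): 1 > 0.6, so result = 0.6
((q → (q ∨ ¬s)) ∧ ((q → q) → (s → q))) = min(1, 0.6) = 0.6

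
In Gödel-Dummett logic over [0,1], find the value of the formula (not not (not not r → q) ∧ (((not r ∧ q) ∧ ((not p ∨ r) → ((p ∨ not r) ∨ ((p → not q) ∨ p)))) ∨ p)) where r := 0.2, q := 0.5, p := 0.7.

0.70

not r: Gödel ¬ of 0.2 = 0 (operand ≠ 0)
not not r: Gödel ¬ of 0 = 1 (operand is 0)
(not not r → q): 1 > 0.5, so result = 0.5
not (not not r → q): Gödel ¬ of 0.5 = 0 (operand ≠ 0)
not not (not not r → q): Gödel ¬ of 0 = 1 (operand is 0)
not r: Gödel ¬ of 0.2 = 0 (operand ≠ 0)
(not r ∧ q) = min(0, 0.5) = 0
not p: Gödel ¬ of 0.7 = 0 (operand ≠ 0)
(not p ∨ r) = max(0, 0.2) = 0.2
not r: Gödel ¬ of 0.2 = 0 (operand ≠ 0)
(p ∨ not r) = max(0.7, 0) = 0.7
not q: Gödel ¬ of 0.5 = 0 (operand ≠ 0)
(p → not q): 0.7 > 0, so result = 0
((p → not q) ∨ p) = max(0, 0.7) = 0.7
((p ∨ not r) ∨ ((p → not q) ∨ p)) = max(0.7, 0.7) = 0.7
((not p ∨ r) → ((p ∨ not r) ∨ ((p → not q) ∨ p))): 0.2 ≤ 0.7, so result = 1
((not r ∧ q) ∧ ((not p ∨ r) → ((p ∨ not r) ∨ ((p → not q) ∨ p)))) = min(0, 1) = 0
(((not r ∧ q) ∧ ((not p ∨ r) → ((p ∨ not r) ∨ ((p → not q) ∨ p)))) ∨ p) = max(0, 0.7) = 0.7
(not not (not not r → q) ∧ (((not r ∧ q) ∧ ((not p ∨ r) → ((p ∨ not r) ∨ ((p → not q) ∨ p)))) ∨ p)) = min(1, 0.7) = 0.7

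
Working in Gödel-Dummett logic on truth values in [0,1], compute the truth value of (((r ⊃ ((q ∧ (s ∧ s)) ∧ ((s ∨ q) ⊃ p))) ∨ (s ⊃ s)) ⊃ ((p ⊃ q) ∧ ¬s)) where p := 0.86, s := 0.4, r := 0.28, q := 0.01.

0.00

(s ∧ s) = min(0.4, 0.4) = 0.4
(q ∧ (s ∧ s)) = min(0.01, 0.4) = 0.01
(s ∨ q) = max(0.4, 0.01) = 0.4
((s ∨ q) ⊃ p): 0.4 ≤ 0.86, so result = 1
((q ∧ (s ∧ s)) ∧ ((s ∨ q) ⊃ p)) = min(0.01, 1) = 0.01
(r ⊃ ((q ∧ (s ∧ s)) ∧ ((s ∨ q) ⊃ p))): 0.28 > 0.01, so result = 0.01
(s ⊃ s): 0.4 ≤ 0.4, so result = 1
((r ⊃ ((q ∧ (s ∧ s)) ∧ ((s ∨ q) ⊃ p))) ∨ (s ⊃ s)) = max(0.01, 1) = 1
(p ⊃ q): 0.86 > 0.01, so result = 0.01
¬s: Gödel ¬ of 0.4 = 0 (operand ≠ 0)
((p ⊃ q) ∧ ¬s) = min(0.01, 0) = 0
(((r ⊃ ((q ∧ (s ∧ s)) ∧ ((s ∨ q) ⊃ p))) ∨ (s ⊃ s)) ⊃ ((p ⊃ q) ∧ ¬s)): 1 > 0, so result = 0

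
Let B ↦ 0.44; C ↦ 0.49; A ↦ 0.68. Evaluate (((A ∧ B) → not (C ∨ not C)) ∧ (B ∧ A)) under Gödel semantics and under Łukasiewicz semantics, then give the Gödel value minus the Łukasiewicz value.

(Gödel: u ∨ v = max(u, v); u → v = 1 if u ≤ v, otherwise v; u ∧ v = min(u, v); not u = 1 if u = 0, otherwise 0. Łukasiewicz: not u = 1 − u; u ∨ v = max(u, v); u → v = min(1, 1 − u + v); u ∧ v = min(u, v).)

-0.44

Gödel evaluation:
  (A ∧ B) = min(0.68, 0.44) = 0.44
  not C: Gödel ¬ of 0.49 = 0 (operand ≠ 0)
  (C ∨ not C) = max(0.49, 0) = 0.49
  not (C ∨ not C): Gödel ¬ of 0.49 = 0 (operand ≠ 0)
  ((A ∧ B) → not (C ∨ not C)): 0.44 > 0, so result = 0
  (B ∧ A) = min(0.44, 0.68) = 0.44
  (((A ∧ B) → not (C ∨ not C)) ∧ (B ∧ A)) = min(0, 0.44) = 0
  Gödel value = 0
Łukasiewicz evaluation:
  (A ∧ B) = min(0.68, 0.44) = 0.44
  not C: Łukasiewicz ¬ gives 1 − 0.49 = 0.51
  (C ∨ not C) = max(0.49, 0.51) = 0.51
  not (C ∨ not C): Łukasiewicz ¬ gives 1 − 0.51 = 0.49
  ((A ∧ B) → not (C ∨ not C)): min(1, 1 − 0.44 + 0.49) = 1
  (B ∧ A) = min(0.44, 0.68) = 0.44
  (((A ∧ B) → not (C ∨ not C)) ∧ (B ∧ A)) = min(1, 0.44) = 0.44
  Łukasiewicz value = 0.44
Difference: 0 − 0.44 = -0.44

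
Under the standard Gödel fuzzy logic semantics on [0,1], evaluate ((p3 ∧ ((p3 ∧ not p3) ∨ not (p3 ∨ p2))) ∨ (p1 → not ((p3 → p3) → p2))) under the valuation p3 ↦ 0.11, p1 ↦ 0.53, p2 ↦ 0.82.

0.00

not p3: Gödel ¬ of 0.11 = 0 (operand ≠ 0)
(p3 ∧ not p3) = min(0.11, 0) = 0
(p3 ∨ p2) = max(0.11, 0.82) = 0.82
not (p3 ∨ p2): Gödel ¬ of 0.82 = 0 (operand ≠ 0)
((p3 ∧ not p3) ∨ not (p3 ∨ p2)) = max(0, 0) = 0
(p3 ∧ ((p3 ∧ not p3) ∨ not (p3 ∨ p2))) = min(0.11, 0) = 0
(p3 → p3): 0.11 ≤ 0.11, so result = 1
((p3 → p3) → p2): 1 > 0.82, so result = 0.82
not ((p3 → p3) → p2): Gödel ¬ of 0.82 = 0 (operand ≠ 0)
(p1 → not ((p3 → p3) → p2)): 0.53 > 0, so result = 0
((p3 ∧ ((p3 ∧ not p3) ∨ not (p3 ∨ p2))) ∨ (p1 → not ((p3 → p3) → p2))) = max(0, 0) = 0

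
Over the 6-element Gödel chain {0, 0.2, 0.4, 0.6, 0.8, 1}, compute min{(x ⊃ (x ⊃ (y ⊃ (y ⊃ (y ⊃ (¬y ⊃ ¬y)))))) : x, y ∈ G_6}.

1.00

Every assignment gives 1. For instance at x = 0, y = 0:
  ¬y: Gödel ¬ of 0 = 1 (operand is 0)
  ¬y: Gödel ¬ of 0 = 1 (operand is 0)
  (¬y ⊃ ¬y): 1 ≤ 1, so result = 1
  (y ⊃ (¬y ⊃ ¬y)): 0 ≤ 1, so result = 1
  (y ⊃ (y ⊃ (¬y ⊃ ¬y))): 0 ≤ 1, so result = 1
  (y ⊃ (y ⊃ (y ⊃ (¬y ⊃ ¬y)))): 0 ≤ 1, so result = 1
  (x ⊃ (y ⊃ (y ⊃ (y ⊃ (¬y ⊃ ¬y))))): 0 ≤ 1, so result = 1
  (x ⊃ (x ⊃ (y ⊃ (y ⊃ (y ⊃ (¬y ⊃ ¬y)))))): 0 ≤ 1, so result = 1
All 36 assignments give value 1 — the formula is a G_6-tautology.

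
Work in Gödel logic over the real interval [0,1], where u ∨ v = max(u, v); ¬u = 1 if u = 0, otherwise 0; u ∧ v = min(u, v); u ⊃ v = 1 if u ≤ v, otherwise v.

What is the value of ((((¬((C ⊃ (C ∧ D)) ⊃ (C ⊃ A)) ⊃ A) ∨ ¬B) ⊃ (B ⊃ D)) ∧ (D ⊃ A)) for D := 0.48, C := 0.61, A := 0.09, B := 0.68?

0.09

(C ∧ D) = min(0.61, 0.48) = 0.48
(C ⊃ (C ∧ D)): 0.61 > 0.48, so result = 0.48
(C ⊃ A): 0.61 > 0.09, so result = 0.09
((C ⊃ (C ∧ D)) ⊃ (C ⊃ A)): 0.48 > 0.09, so result = 0.09
¬((C ⊃ (C ∧ D)) ⊃ (C ⊃ A)): Gödel ¬ of 0.09 = 0 (operand ≠ 0)
(¬((C ⊃ (C ∧ D)) ⊃ (C ⊃ A)) ⊃ A): 0 ≤ 0.09, so result = 1
¬B: Gödel ¬ of 0.68 = 0 (operand ≠ 0)
((¬((C ⊃ (C ∧ D)) ⊃ (C ⊃ A)) ⊃ A) ∨ ¬B) = max(1, 0) = 1
(B ⊃ D): 0.68 > 0.48, so result = 0.48
(((¬((C ⊃ (C ∧ D)) ⊃ (C ⊃ A)) ⊃ A) ∨ ¬B) ⊃ (B ⊃ D)): 1 > 0.48, so result = 0.48
(D ⊃ A): 0.48 > 0.09, so result = 0.09
((((¬((C ⊃ (C ∧ D)) ⊃ (C ⊃ A)) ⊃ A) ∨ ¬B) ⊃ (B ⊃ D)) ∧ (D ⊃ A)) = min(0.48, 0.09) = 0.09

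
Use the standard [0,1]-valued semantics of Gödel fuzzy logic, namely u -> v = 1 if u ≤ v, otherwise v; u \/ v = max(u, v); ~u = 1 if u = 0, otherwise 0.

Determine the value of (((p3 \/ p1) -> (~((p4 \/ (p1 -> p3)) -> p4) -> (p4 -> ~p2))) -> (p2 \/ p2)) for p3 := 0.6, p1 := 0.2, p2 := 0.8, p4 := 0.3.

(p3 \/ p1) = max(0.6, 0.2) = 0.6
(p1 -> p3): 0.2 ≤ 0.6, so result = 1
(p4 \/ (p1 -> p3)) = max(0.3, 1) = 1
((p4 \/ (p1 -> p3)) -> p4): 1 > 0.3, so result = 0.3
~((p4 \/ (p1 -> p3)) -> p4): Gödel ¬ of 0.3 = 0 (operand ≠ 0)
~p2: Gödel ¬ of 0.8 = 0 (operand ≠ 0)
(p4 -> ~p2): 0.3 > 0, so result = 0
(~((p4 \/ (p1 -> p3)) -> p4) -> (p4 -> ~p2)): 0 ≤ 0, so result = 1
((p3 \/ p1) -> (~((p4 \/ (p1 -> p3)) -> p4) -> (p4 -> ~p2))): 0.6 ≤ 1, so result = 1
(p2 \/ p2) = max(0.8, 0.8) = 0.8
(((p3 \/ p1) -> (~((p4 \/ (p1 -> p3)) -> p4) -> (p4 -> ~p2))) -> (p2 \/ p2)): 1 > 0.8, so result = 0.8

0.80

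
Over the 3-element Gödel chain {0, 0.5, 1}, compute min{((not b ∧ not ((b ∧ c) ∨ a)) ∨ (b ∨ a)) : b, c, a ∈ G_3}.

0.50

The minimum is attained at b = 0, c = 0, a = 0.5:
  not b: Gödel ¬ of 0 = 1 (operand is 0)
  (b ∧ c) = min(0, 0) = 0
  ((b ∧ c) ∨ a) = max(0, 0.5) = 0.5
  not ((b ∧ c) ∨ a): Gödel ¬ of 0.5 = 0 (operand ≠ 0)
  (not b ∧ not ((b ∧ c) ∨ a)) = min(1, 0) = 0
  (b ∨ a) = max(0, 0.5) = 0.5
  ((not b ∧ not ((b ∧ c) ∨ a)) ∨ (b ∨ a)) = max(0, 0.5) = 0.5
Checking all 27 assignments confirms none give a value below 0.50.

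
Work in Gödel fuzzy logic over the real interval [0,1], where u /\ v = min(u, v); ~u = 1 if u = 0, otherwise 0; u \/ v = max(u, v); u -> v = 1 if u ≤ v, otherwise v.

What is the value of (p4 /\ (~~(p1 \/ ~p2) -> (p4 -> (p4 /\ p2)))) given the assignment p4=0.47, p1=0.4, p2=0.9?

~p2: Gödel ¬ of 0.9 = 0 (operand ≠ 0)
(p1 \/ ~p2) = max(0.4, 0) = 0.4
~(p1 \/ ~p2): Gödel ¬ of 0.4 = 0 (operand ≠ 0)
~~(p1 \/ ~p2): Gödel ¬ of 0 = 1 (operand is 0)
(p4 /\ p2) = min(0.47, 0.9) = 0.47
(p4 -> (p4 /\ p2)): 0.47 ≤ 0.47, so result = 1
(~~(p1 \/ ~p2) -> (p4 -> (p4 /\ p2))): 1 ≤ 1, so result = 1
(p4 /\ (~~(p1 \/ ~p2) -> (p4 -> (p4 /\ p2)))) = min(0.47, 1) = 0.47

0.47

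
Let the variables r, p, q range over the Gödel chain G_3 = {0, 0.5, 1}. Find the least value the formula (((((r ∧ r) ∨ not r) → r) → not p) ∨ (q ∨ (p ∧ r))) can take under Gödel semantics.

The minimum is attained at r = 0.5, p = 0.5, q = 0:
  (r ∧ r) = min(0.5, 0.5) = 0.5
  not r: Gödel ¬ of 0.5 = 0 (operand ≠ 0)
  ((r ∧ r) ∨ not r) = max(0.5, 0) = 0.5
  (((r ∧ r) ∨ not r) → r): 0.5 ≤ 0.5, so result = 1
  not p: Gödel ¬ of 0.5 = 0 (operand ≠ 0)
  ((((r ∧ r) ∨ not r) → r) → not p): 1 > 0, so result = 0
  (p ∧ r) = min(0.5, 0.5) = 0.5
  (q ∨ (p ∧ r)) = max(0, 0.5) = 0.5
  (((((r ∧ r) ∨ not r) → r) → not p) ∨ (q ∨ (p ∧ r))) = max(0, 0.5) = 0.5
Checking all 27 assignments confirms none give a value below 0.50.

0.50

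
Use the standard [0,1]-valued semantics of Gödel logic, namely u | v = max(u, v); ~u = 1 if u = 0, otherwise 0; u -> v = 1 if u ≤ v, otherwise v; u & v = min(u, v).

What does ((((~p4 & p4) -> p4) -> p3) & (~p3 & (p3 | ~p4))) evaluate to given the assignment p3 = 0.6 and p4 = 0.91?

~p4: Gödel ¬ of 0.91 = 0 (operand ≠ 0)
(~p4 & p4) = min(0, 0.91) = 0
((~p4 & p4) -> p4): 0 ≤ 0.91, so result = 1
(((~p4 & p4) -> p4) -> p3): 1 > 0.6, so result = 0.6
~p3: Gödel ¬ of 0.6 = 0 (operand ≠ 0)
~p4: Gödel ¬ of 0.91 = 0 (operand ≠ 0)
(p3 | ~p4) = max(0.6, 0) = 0.6
(~p3 & (p3 | ~p4)) = min(0, 0.6) = 0
((((~p4 & p4) -> p4) -> p3) & (~p3 & (p3 | ~p4))) = min(0.6, 0) = 0

0.00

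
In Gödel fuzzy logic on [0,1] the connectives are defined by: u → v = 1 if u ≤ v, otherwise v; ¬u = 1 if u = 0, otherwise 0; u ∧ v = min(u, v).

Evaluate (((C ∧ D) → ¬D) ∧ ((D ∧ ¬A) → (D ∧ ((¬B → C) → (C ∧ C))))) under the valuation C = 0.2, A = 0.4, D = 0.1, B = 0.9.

(C ∧ D) = min(0.2, 0.1) = 0.1
¬D: Gödel ¬ of 0.1 = 0 (operand ≠ 0)
((C ∧ D) → ¬D): 0.1 > 0, so result = 0
¬A: Gödel ¬ of 0.4 = 0 (operand ≠ 0)
(D ∧ ¬A) = min(0.1, 0) = 0
¬B: Gödel ¬ of 0.9 = 0 (operand ≠ 0)
(¬B → C): 0 ≤ 0.2, so result = 1
(C ∧ C) = min(0.2, 0.2) = 0.2
((¬B → C) → (C ∧ C)): 1 > 0.2, so result = 0.2
(D ∧ ((¬B → C) → (C ∧ C))) = min(0.1, 0.2) = 0.1
((D ∧ ¬A) → (D ∧ ((¬B → C) → (C ∧ C)))): 0 ≤ 0.1, so result = 1
(((C ∧ D) → ¬D) ∧ ((D ∧ ¬A) → (D ∧ ((¬B → C) → (C ∧ C))))) = min(0, 1) = 0

0.00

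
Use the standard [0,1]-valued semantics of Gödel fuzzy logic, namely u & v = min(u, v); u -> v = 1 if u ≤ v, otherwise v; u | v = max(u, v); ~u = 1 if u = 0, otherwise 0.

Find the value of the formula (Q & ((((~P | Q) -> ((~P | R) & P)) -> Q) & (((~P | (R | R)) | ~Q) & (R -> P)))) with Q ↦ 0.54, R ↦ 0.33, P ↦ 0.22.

~P: Gödel ¬ of 0.22 = 0 (operand ≠ 0)
(~P | Q) = max(0, 0.54) = 0.54
~P: Gödel ¬ of 0.22 = 0 (operand ≠ 0)
(~P | R) = max(0, 0.33) = 0.33
((~P | R) & P) = min(0.33, 0.22) = 0.22
((~P | Q) -> ((~P | R) & P)): 0.54 > 0.22, so result = 0.22
(((~P | Q) -> ((~P | R) & P)) -> Q): 0.22 ≤ 0.54, so result = 1
~P: Gödel ¬ of 0.22 = 0 (operand ≠ 0)
(R | R) = max(0.33, 0.33) = 0.33
(~P | (R | R)) = max(0, 0.33) = 0.33
~Q: Gödel ¬ of 0.54 = 0 (operand ≠ 0)
((~P | (R | R)) | ~Q) = max(0.33, 0) = 0.33
(R -> P): 0.33 > 0.22, so result = 0.22
(((~P | (R | R)) | ~Q) & (R -> P)) = min(0.33, 0.22) = 0.22
((((~P | Q) -> ((~P | R) & P)) -> Q) & (((~P | (R | R)) | ~Q) & (R -> P))) = min(1, 0.22) = 0.22
(Q & ((((~P | Q) -> ((~P | R) & P)) -> Q) & (((~P | (R | R)) | ~Q) & (R -> P)))) = min(0.54, 0.22) = 0.22

0.22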